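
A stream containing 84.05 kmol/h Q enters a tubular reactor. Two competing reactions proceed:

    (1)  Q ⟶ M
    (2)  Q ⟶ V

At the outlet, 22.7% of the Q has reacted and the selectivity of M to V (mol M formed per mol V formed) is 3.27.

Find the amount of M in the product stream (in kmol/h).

14.6 kmol/h

Conversion of Q: Q consumed = 0.227 × 84.05 = 19.08 kmol/h = 1ξ₁ + 1ξ₂.
Selectivity: 1ξ₁ / (1ξ₂) = 3.27 → ξ₁ = 3.27 ξ₂.
Substitute: (1·3.27 + 1) ξ₂ = 19.08 → ξ₂ = 4.468 kmol/h, ξ₁ = 14.61 kmol/h.
Outlet amounts (n = n₀ + Σ ν·ξ):
  Q: 84.05 − 1(14.61) − 1(4.468) = 64.97
  M: 0 + 1(14.61) = 14.61
  V: 0 + 1(4.468) = 4.468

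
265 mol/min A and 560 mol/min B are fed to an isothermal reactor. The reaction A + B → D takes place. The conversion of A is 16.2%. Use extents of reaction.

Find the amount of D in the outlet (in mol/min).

42.9 mol/min

A reacted = 0.162 × 265 = 42.93 mol/min; ν_A = −1, so ξ = 42.93/1 = 42.93 mol/min.
Outlet amounts (n = n₀ + ν ξ):
  A: 265 − 1(42.93) = 222.1
  B: 560 − 1(42.93) = 517.1
  D: 0 + 1(42.93) = 42.93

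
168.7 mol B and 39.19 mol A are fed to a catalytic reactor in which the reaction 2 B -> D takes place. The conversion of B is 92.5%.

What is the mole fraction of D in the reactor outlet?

B reacted = 0.925 × 168.7 = 156 mol; ν_B = −2, so ξ = 156/2 = 78.02 mol.
Outlet amounts (n = n₀ + ν ξ):
  B: 168.7 − 2(78.02) = 12.65
  D: 0 + 1(78.02) = 78.02
  A: 39.19 (inert)
Total out = 129.9 mol; y_D = 78.02 / 129.9 = 0.6008.

0.601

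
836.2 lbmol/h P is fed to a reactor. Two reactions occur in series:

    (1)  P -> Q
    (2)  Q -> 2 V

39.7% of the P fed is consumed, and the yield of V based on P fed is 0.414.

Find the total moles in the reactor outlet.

1010 lbmol/h

Conversion of P: P consumed = 1ξ₁ = 0.397 × 836.2 → ξ₁ = 332 lbmol/h.
Yield of V: 2ξ₂ / 836.2 = 0.414 → ξ₂ = 173.1 lbmol/h.
Outlet amounts (n = n₀ + Σ ν·ξ):
  P: 836.2 − 1(332) = 504.2
  Q: 0 + 1(332) − 1(173.1) = 158.9
  V: 0 + 2(173.1) = 346.2
Total out = 504.2 + 158.9 + 346.2 = 1009 lbmol/h.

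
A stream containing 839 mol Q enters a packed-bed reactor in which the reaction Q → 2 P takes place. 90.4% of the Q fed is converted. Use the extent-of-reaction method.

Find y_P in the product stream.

Q reacted = 0.904 × 839 = 758.5 mol; ν_Q = −1, so ξ = 758.5/1 = 758.5 mol.
Outlet amounts (n = n₀ + ν ξ):
  Q: 839 − 1(758.5) = 80.54
  P: 0 + 2(758.5) = 1517
Total out = 1597 mol; y_P = 1517 / 1597 = 0.9496.

0.95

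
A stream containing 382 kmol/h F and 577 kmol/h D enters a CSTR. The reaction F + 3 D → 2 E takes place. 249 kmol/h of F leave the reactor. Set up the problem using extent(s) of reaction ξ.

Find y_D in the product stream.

For F: n = n₀ − 1ξ → 249 = 382 − 1ξ, giving ξ = 133 kmol/h.
Outlet amounts (n = n₀ + ν ξ):
  F: 382 − 1(133) = 249
  D: 577 − 3(133) = 178
  E: 0 + 2(133) = 266
Total out = 693 kmol/h; y_D = 178 / 693 = 0.2569.

0.257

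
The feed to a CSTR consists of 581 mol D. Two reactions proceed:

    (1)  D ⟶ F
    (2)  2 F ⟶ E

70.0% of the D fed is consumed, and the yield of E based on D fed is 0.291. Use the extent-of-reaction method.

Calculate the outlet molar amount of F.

68.6 mol

Conversion of D: D consumed = 1ξ₁ = 0.7 × 581 → ξ₁ = 406.7 mol.
Yield of E: 1ξ₂ / 581 = 0.291 → ξ₂ = 169.1 mol.
Outlet amounts (n = n₀ + Σ ν·ξ):
  D: 581 − 1(406.7) = 174.3
  F: 0 + 1(406.7) − 2(169.1) = 68.56
  E: 0 + 1(169.1) = 169.1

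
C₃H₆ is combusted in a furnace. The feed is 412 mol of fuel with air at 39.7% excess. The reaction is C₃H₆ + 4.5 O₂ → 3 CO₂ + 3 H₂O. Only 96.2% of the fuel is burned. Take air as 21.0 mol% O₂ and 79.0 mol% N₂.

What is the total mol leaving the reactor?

12900 mol

Stoichiometric O₂ = 4.5 × 412 = 1854 mol; O₂ fed = 1854 × 1.397 = 2590 mol.
N₂ fed = 2590 × 79/21 = 9743 mol.
Fuel reacted = 0.962 × 412 → ξ = 396.3 mol.
Outlet (n = n₀ + ν ξ):
  C₃H₆: 412 − 1(396.3) = 15.66
  O₂: 2590 − 4.5(396.3) = 806.5
  N₂: 9743 (inert)
  CO₂: 0 + 3(396.3) = 1189
  H₂O: 0 + 3(396.3) = 1189
Total out = 15.66 + 806.5 + 9743 + 1189 + 1189 = 12940 mol.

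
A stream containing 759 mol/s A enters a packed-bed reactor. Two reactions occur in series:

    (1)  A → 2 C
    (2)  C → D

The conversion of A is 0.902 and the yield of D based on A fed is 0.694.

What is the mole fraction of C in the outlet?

0.584

Conversion of A: A consumed = 1ξ₁ = 0.902 × 759 → ξ₁ = 684.6 mol/s.
Yield of D: 1ξ₂ / 759 = 0.694 → ξ₂ = 526.7 mol/s.
Outlet amounts (n = n₀ + Σ ν·ξ):
  A: 759 − 1(684.6) = 74.38
  C: 0 + 2(684.6) − 1(526.7) = 842.5
  D: 0 + 1(526.7) = 526.7
Total out = 1444 mol/s; y_C = 842.5 / 1444 = 0.5836.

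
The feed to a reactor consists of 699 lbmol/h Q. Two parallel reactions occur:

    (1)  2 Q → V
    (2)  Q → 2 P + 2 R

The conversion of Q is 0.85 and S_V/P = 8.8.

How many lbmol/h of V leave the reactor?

289 lbmol/h

Conversion of Q: Q consumed = 0.85 × 699 = 594.1 lbmol/h = 2ξ₁ + 1ξ₂.
Selectivity: 1ξ₁ / (2ξ₂) = 8.8 → ξ₁ = 17.6 ξ₂.
Substitute: (2·17.6 + 1) ξ₂ = 594.1 → ξ₂ = 16.41 lbmol/h, ξ₁ = 288.9 lbmol/h.
Outlet amounts (n = n₀ + Σ ν·ξ):
  Q: 699 − 2(288.9) − 1(16.41) = 104.8
  V: 0 + 1(288.9) = 288.9
  P: 0 + 2(16.41) = 32.83
  R: 0 + 2(16.41) = 32.83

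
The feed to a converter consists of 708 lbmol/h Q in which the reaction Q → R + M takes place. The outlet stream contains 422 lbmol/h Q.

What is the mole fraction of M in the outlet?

For Q: n = n₀ − 1ξ → 422 = 708 − 1ξ, giving ξ = 286 lbmol/h.
Outlet amounts (n = n₀ + ν ξ):
  Q: 708 − 1(286) = 422
  R: 0 + 1(286) = 286
  M: 0 + 1(286) = 286
Total out = 994 lbmol/h; y_M = 286 / 994 = 0.2877.

0.288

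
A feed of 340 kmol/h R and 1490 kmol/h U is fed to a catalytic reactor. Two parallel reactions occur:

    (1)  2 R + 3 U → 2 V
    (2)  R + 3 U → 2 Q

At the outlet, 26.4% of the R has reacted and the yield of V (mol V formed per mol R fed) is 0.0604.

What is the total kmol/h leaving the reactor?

Yield of V: 2ξ₁ / 340 = 0.0604 → ξ₁ = 10.27 kmol/h.
Conversion of R: 2ξ₁ + 1ξ₂ = 0.264 × 340 = 89.76 → ξ₂ = 69.22 kmol/h.
Outlet amounts (n = n₀ + Σ ν·ξ):
  R: 340 − 2(10.27) − 1(69.22) = 250.2
  U: 1490 − 3(10.27) − 3(69.22) = 1252
  V: 0 + 2(10.27) = 20.54
  Q: 0 + 2(69.22) = 138.4
Total out = 250.2 + 1252 + 20.54 + 138.4 = 1661 kmol/h.

1660 kmol/h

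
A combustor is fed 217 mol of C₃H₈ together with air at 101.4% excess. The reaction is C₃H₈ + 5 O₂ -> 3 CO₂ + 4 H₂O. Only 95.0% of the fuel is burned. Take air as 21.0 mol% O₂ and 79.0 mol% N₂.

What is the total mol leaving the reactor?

10800 mol

Stoichiometric O₂ = 5 × 217 = 1085 mol; O₂ fed = 1085 × 2.014 = 2185 mol.
N₂ fed = 2185 × 79/21 = 8220 mol.
Fuel reacted = 0.95 × 217 → ξ = 206.1 mol.
Outlet (n = n₀ + ν ξ):
  C₃H₈: 217 − 1(206.1) = 10.85
  O₂: 2185 − 5(206.1) = 1154
  N₂: 8220 (inert)
  CO₂: 0 + 3(206.1) = 618.4
  H₂O: 0 + 4(206.1) = 824.6
Total out = 10.85 + 1154 + 8220 + 618.4 + 824.6 = 10830 mol.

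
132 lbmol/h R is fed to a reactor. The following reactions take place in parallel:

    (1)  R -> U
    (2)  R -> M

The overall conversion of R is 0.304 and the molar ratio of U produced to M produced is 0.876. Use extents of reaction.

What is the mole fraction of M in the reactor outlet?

0.162

Conversion of R: R consumed = 0.304 × 132 = 40.13 lbmol/h = 1ξ₁ + 1ξ₂.
Selectivity: 1ξ₁ / (1ξ₂) = 0.876 → ξ₁ = 0.876 ξ₂.
Substitute: (1·0.876 + 1) ξ₂ = 40.13 → ξ₂ = 21.39 lbmol/h, ξ₁ = 18.74 lbmol/h.
Outlet amounts (n = n₀ + Σ ν·ξ):
  R: 132 − 1(18.74) − 1(21.39) = 91.87
  U: 0 + 1(18.74) = 18.74
  M: 0 + 1(21.39) = 21.39
Total out = 132 lbmol/h; y_M = 21.39 / 132 = 0.162.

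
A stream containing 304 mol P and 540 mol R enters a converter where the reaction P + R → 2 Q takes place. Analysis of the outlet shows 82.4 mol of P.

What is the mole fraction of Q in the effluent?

For P: n = n₀ − 1ξ → 82.4 = 304 − 1ξ, giving ξ = 221.6 mol.
Outlet amounts (n = n₀ + ν ξ):
  P: 304 − 1(221.6) = 82.4
  R: 540 − 1(221.6) = 318.4
  Q: 0 + 2(221.6) = 443.2
Total out = 844 mol; y_Q = 443.2 / 844 = 0.5251.

0.525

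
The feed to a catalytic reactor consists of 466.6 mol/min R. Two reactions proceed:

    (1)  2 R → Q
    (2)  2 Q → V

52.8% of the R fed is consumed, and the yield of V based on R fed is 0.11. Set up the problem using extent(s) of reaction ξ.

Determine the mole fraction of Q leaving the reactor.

0.0703

Conversion of R: R consumed = 2ξ₁ = 0.528 × 466.6 → ξ₁ = 123.2 mol/min.
Yield of V: 1ξ₂ / 466.6 = 0.11 → ξ₂ = 51.33 mol/min.
Outlet amounts (n = n₀ + Σ ν·ξ):
  R: 466.6 − 2(123.2) = 220.2
  Q: 0 + 1(123.2) − 2(51.33) = 20.53
  V: 0 + 1(51.33) = 51.33
Total out = 292.1 mol/min; y_Q = 20.53 / 292.1 = 0.07029.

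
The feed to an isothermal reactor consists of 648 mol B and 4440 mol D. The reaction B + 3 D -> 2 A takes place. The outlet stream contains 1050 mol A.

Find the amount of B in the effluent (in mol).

123 mol

For A: n = n₀ + 2ξ → 1050 = 0 + 2ξ, giving ξ = 525 mol.
Outlet amounts (n = n₀ + ν ξ):
  B: 648 − 1(525) = 123
  D: 4440 − 3(525) = 2865
  A: 0 + 2(525) = 1050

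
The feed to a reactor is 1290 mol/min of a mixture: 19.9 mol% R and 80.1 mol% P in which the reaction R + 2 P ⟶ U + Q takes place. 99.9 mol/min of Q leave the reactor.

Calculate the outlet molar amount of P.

833 mol/min

For Q: n = n₀ + 1ξ → 99.9 = 0 + 1ξ, giving ξ = 99.9 mol/min.
Outlet amounts (n = n₀ + ν ξ):
  R: 256.7 − 1(99.9) = 156.8
  P: 1033 − 2(99.9) = 833.5
  U: 0 + 1(99.9) = 99.9
  Q: 0 + 1(99.9) = 99.9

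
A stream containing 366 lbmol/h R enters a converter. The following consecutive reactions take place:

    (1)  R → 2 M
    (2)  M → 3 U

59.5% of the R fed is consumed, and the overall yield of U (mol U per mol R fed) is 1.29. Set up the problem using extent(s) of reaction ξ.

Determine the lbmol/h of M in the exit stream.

Conversion of R: R consumed = 1ξ₁ = 0.595 × 366 → ξ₁ = 217.8 lbmol/h.
Yield of U: 3ξ₂ / 366 = 1.29 → ξ₂ = 157.4 lbmol/h.
Outlet amounts (n = n₀ + Σ ν·ξ):
  R: 366 − 1(217.8) = 148.2
  M: 0 + 2(217.8) − 1(157.4) = 278.2
  U: 0 + 3(157.4) = 472.1

278 lbmol/h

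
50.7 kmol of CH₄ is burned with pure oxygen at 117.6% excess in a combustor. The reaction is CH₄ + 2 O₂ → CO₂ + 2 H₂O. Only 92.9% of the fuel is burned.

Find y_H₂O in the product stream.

Stoichiometric O₂ = 2 × 50.7 = 101.4 kmol; O₂ fed = 101.4 × 2.176 = 220.6 kmol.
Fuel reacted = 0.929 × 50.7 → ξ = 47.1 kmol.
Outlet (n = n₀ + ν ξ):
  CH₄: 50.7 − 1(47.1) = 3.6
  O₂: 220.6 − 2(47.1) = 126.4
  CO₂: 0 + 1(47.1) = 47.1
  H₂O: 0 + 2(47.1) = 94.2
Total out = 271.3 kmol; y_H₂O = 94.2 / 271.3 = 0.3472.

0.347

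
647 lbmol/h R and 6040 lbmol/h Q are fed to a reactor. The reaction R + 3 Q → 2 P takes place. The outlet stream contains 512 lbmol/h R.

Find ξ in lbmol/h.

ξ = 135 lbmol/h

For R: n = n₀ − 1ξ → 512 = 647 − 1ξ, giving ξ = 135 lbmol/h.
Outlet amounts (n = n₀ + ν ξ):
  R: 647 − 1(135) = 512
  Q: 6040 − 3(135) = 5635
  P: 0 + 2(135) = 270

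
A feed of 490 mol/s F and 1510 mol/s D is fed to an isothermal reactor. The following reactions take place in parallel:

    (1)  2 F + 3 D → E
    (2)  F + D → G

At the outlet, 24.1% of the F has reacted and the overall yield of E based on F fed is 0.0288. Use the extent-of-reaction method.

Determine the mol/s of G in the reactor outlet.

89.9 mol/s

Yield of E: 1ξ₁ / 490 = 0.0288 → ξ₁ = 14.11 mol/s.
Conversion of F: 2ξ₁ + 1ξ₂ = 0.241 × 490 = 118.1 → ξ₂ = 89.87 mol/s.
Outlet amounts (n = n₀ + Σ ν·ξ):
  F: 490 − 2(14.11) − 1(89.87) = 371.9
  D: 1510 − 3(14.11) − 1(89.87) = 1378
  E: 0 + 1(14.11) = 14.11
  G: 0 + 1(89.87) = 89.87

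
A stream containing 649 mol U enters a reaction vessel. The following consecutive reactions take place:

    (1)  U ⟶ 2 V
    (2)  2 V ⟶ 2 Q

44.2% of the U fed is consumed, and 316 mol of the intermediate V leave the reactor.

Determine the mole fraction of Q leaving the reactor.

Conversion of U: U consumed = 1ξ₁ = 0.442 × 649 → ξ₁ = 286.9 mol.
V balance: n_V = 0 + 2ξ₁ − 2ξ₂ = 316 → ξ₂ = (2·286.9 − 316)/2 = 128.9 mol.
Outlet amounts (n = n₀ + Σ ν·ξ):
  U: 649 − 1(286.9) = 362.1
  V: 0 + 2(286.9) − 2(128.9) = 316
  Q: 0 + 2(128.9) = 257.7
Total out = 935.9 mol; y_Q = 257.7 / 935.9 = 0.2754.

0.275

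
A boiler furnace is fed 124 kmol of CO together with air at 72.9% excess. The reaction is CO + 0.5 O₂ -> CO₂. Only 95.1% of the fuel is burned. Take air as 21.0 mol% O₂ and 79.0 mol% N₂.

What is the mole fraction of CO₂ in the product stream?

Stoichiometric O₂ = 0.5 × 124 = 62 kmol; O₂ fed = 62 × 1.729 = 107.2 kmol.
N₂ fed = 107.2 × 79/21 = 403.3 kmol.
Fuel reacted = 0.951 × 124 → ξ = 117.9 kmol.
Outlet (n = n₀ + ν ξ):
  CO: 124 − 1(117.9) = 6.076
  O₂: 107.2 − 0.5(117.9) = 48.24
  N₂: 403.3 (inert)
  CO₂: 0 + 1(117.9) = 117.9
Total out = 575.5 kmol; y_CO₂ = 117.9 / 575.5 = 0.2049.

0.205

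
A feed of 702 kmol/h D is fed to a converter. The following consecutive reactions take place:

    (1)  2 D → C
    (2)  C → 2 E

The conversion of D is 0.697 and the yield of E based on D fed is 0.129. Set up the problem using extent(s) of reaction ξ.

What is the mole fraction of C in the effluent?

0.397

Conversion of D: D consumed = 2ξ₁ = 0.697 × 702 → ξ₁ = 244.6 kmol/h.
Yield of E: 2ξ₂ / 702 = 0.129 → ξ₂ = 45.28 kmol/h.
Outlet amounts (n = n₀ + Σ ν·ξ):
  D: 702 − 2(244.6) = 212.7
  C: 0 + 1(244.6) − 1(45.28) = 199.4
  E: 0 + 2(45.28) = 90.56
Total out = 502.6 kmol/h; y_C = 199.4 / 502.6 = 0.3966.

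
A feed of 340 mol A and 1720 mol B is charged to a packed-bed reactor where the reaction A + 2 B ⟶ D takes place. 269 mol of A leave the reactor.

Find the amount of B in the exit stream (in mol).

For A: n = n₀ − 1ξ → 269 = 340 − 1ξ, giving ξ = 71 mol.
Outlet amounts (n = n₀ + ν ξ):
  A: 340 − 1(71) = 269
  B: 1720 − 2(71) = 1578
  D: 0 + 1(71) = 71

1580 mol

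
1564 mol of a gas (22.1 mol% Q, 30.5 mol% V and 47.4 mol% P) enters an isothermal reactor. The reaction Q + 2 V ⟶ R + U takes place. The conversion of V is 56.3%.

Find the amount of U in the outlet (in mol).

134 mol

V reacted = 0.563 × 477 = 268.6 mol; ν_V = −2, so ξ = 268.6/2 = 134.3 mol.
Outlet amounts (n = n₀ + ν ξ):
  Q: 345.6 − 1(134.3) = 211.4
  V: 477 − 2(134.3) = 208.5
  R: 0 + 1(134.3) = 134.3
  U: 0 + 1(134.3) = 134.3
  P: 741.3 (inert)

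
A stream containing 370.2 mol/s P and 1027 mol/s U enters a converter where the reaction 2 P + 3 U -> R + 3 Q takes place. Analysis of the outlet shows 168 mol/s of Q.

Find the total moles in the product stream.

For Q: n = n₀ + 3ξ → 168 = 0 + 3ξ, giving ξ = 56 mol/s.
Outlet amounts (n = n₀ + ν ξ):
  P: 370.2 − 2(56) = 258.2
  U: 1027 − 3(56) = 859
  R: 0 + 1(56) = 56
  Q: 0 + 3(56) = 168
Total out = 258.2 + 859 + 56 + 168 = 1341 mol/s.

1340 mol/s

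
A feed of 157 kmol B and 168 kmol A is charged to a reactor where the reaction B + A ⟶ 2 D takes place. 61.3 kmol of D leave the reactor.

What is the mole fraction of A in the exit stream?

0.423

For D: n = n₀ + 2ξ → 61.3 = 0 + 2ξ, giving ξ = 30.65 kmol.
Outlet amounts (n = n₀ + ν ξ):
  B: 157 − 1(30.65) = 126.3
  A: 168 − 1(30.65) = 137.3
  D: 0 + 2(30.65) = 61.3
Total out = 325 kmol; y_A = 137.3 / 325 = 0.4226.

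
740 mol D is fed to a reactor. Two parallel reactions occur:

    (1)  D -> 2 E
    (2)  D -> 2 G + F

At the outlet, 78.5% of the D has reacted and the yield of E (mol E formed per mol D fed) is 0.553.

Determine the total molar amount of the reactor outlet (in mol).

Yield of E: 2ξ₁ / 740 = 0.553 → ξ₁ = 204.6 mol.
Conversion of D: 1ξ₁ + 1ξ₂ = 0.785 × 740 = 580.9 → ξ₂ = 376.3 mol.
Outlet amounts (n = n₀ + Σ ν·ξ):
  D: 740 − 1(204.6) − 1(376.3) = 159.1
  E: 0 + 2(204.6) = 409.2
  G: 0 + 2(376.3) = 752.6
  F: 0 + 1(376.3) = 376.3
Total out = 159.1 + 409.2 + 752.6 + 376.3 = 1697 mol.

1700 mol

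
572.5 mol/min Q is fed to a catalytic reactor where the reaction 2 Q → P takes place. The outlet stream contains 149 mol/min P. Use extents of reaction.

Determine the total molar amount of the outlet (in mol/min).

424 mol/min

For P: n = n₀ + 1ξ → 149 = 0 + 1ξ, giving ξ = 149 mol/min.
Outlet amounts (n = n₀ + ν ξ):
  Q: 572.5 − 2(149) = 274.5
  P: 0 + 1(149) = 149
Total out = 274.5 + 149 = 423.5 mol/min.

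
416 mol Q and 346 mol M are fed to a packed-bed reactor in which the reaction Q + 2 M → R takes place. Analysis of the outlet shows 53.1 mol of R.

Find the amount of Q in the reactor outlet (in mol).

363 mol

For R: n = n₀ + 1ξ → 53.1 = 0 + 1ξ, giving ξ = 53.1 mol.
Outlet amounts (n = n₀ + ν ξ):
  Q: 416 − 1(53.1) = 362.9
  M: 346 − 2(53.1) = 239.8
  R: 0 + 1(53.1) = 53.1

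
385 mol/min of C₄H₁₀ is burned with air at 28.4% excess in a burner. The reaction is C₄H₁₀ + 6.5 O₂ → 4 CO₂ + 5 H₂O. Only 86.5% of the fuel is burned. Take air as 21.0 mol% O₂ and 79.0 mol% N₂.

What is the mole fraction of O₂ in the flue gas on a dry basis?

0.0722

Stoichiometric O₂ = 6.5 × 385 = 2502 mol/min; O₂ fed = 2502 × 1.284 = 3213 mol/min.
N₂ fed = 3213 × 79/21 = 12090 mol/min.
Fuel reacted = 0.865 × 385 → ξ = 333 mol/min.
Outlet (n = n₀ + ν ξ):
  C₄H₁₀: 385 − 1(333) = 51.98
  O₂: 3213 − 6.5(333) = 1049
  N₂: 12090 (inert)
  CO₂: 0 + 4(333) = 1332
  H₂O: 0 + 5(333) = 1665
Dry total = 14520 mol/min; y_O₂ (dry) = 1049 / 14520 = 0.07221.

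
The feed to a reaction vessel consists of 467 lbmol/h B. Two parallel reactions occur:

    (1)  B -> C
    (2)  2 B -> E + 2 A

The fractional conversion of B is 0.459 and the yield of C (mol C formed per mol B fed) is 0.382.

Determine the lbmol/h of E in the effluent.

18 lbmol/h

Yield of C: 1ξ₁ / 467 = 0.382 → ξ₁ = 178.4 lbmol/h.
Conversion of B: 1ξ₁ + 2ξ₂ = 0.459 × 467 = 214.4 → ξ₂ = 17.98 lbmol/h.
Outlet amounts (n = n₀ + Σ ν·ξ):
  B: 467 − 1(178.4) − 2(17.98) = 252.6
  C: 0 + 1(178.4) = 178.4
  E: 0 + 1(17.98) = 17.98
  A: 0 + 2(17.98) = 35.96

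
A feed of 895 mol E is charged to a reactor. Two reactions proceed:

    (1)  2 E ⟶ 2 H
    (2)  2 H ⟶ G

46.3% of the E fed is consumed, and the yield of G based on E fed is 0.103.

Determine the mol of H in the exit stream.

Conversion of E: E consumed = 2ξ₁ = 0.463 × 895 → ξ₁ = 207.2 mol.
Yield of G: 1ξ₂ / 895 = 0.103 → ξ₂ = 92.18 mol.
Outlet amounts (n = n₀ + Σ ν·ξ):
  E: 895 − 2(207.2) = 480.6
  H: 0 + 2(207.2) − 2(92.18) = 230
  G: 0 + 1(92.18) = 92.18

230 mol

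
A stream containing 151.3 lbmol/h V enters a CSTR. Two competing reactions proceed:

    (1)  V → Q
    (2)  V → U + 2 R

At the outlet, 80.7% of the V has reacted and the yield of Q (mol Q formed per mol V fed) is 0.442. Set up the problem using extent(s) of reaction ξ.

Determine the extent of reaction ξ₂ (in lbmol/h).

Yield of Q: 1ξ₁ / 151.3 = 0.442 → ξ₁ = 66.87 lbmol/h.
Conversion of V: 1ξ₁ + 1ξ₂ = 0.807 × 151.3 = 122.1 → ξ₂ = 55.22 lbmol/h.
Outlet amounts (n = n₀ + Σ ν·ξ):
  V: 151.3 − 1(66.87) − 1(55.22) = 29.2
  Q: 0 + 1(66.87) = 66.87
  U: 0 + 1(55.22) = 55.22
  R: 0 + 2(55.22) = 110.4

ξ₂ = 55.2 lbmol/h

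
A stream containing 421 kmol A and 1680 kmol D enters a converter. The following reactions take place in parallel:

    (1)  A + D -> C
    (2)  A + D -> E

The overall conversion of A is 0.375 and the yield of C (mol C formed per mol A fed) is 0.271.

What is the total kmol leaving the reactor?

Yield of C: 1ξ₁ / 421 = 0.271 → ξ₁ = 114.1 kmol.
Conversion of A: 1ξ₁ + 1ξ₂ = 0.375 × 421 = 157.9 → ξ₂ = 43.78 kmol.
Outlet amounts (n = n₀ + Σ ν·ξ):
  A: 421 − 1(114.1) − 1(43.78) = 263.1
  D: 1680 − 1(114.1) − 1(43.78) = 1522
  C: 0 + 1(114.1) = 114.1
  E: 0 + 1(43.78) = 43.78
Total out = 263.1 + 1522 + 114.1 + 43.78 = 1943 kmol.

1940 kmol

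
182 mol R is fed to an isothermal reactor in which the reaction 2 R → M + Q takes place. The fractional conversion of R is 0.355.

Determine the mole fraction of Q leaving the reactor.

0.177

R reacted = 0.355 × 182 = 64.61 mol; ν_R = −2, so ξ = 64.61/2 = 32.3 mol.
Outlet amounts (n = n₀ + ν ξ):
  R: 182 − 2(32.3) = 117.4
  M: 0 + 1(32.3) = 32.3
  Q: 0 + 1(32.3) = 32.3
Total out = 182 mol; y_Q = 32.3 / 182 = 0.1775.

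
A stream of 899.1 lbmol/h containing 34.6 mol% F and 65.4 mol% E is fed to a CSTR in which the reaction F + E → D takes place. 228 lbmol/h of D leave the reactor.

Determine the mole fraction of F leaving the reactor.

For D: n = n₀ + 1ξ → 228 = 0 + 1ξ, giving ξ = 228 lbmol/h.
Outlet amounts (n = n₀ + ν ξ):
  F: 311.1 − 1(228) = 83.09
  E: 588 − 1(228) = 360
  D: 0 + 1(228) = 228
Total out = 671.1 lbmol/h; y_F = 83.09 / 671.1 = 0.1238.

0.124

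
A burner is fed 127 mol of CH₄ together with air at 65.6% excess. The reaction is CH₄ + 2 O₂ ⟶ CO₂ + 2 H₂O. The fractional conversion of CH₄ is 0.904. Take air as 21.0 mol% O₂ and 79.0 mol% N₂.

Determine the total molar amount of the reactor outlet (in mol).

Stoichiometric O₂ = 2 × 127 = 254 mol; O₂ fed = 254 × 1.656 = 420.6 mol.
N₂ fed = 420.6 × 79/21 = 1582 mol.
Fuel reacted = 0.904 × 127 → ξ = 114.8 mol.
Outlet (n = n₀ + ν ξ):
  CH₄: 127 − 1(114.8) = 12.19
  O₂: 420.6 − 2(114.8) = 191
  N₂: 1582 (inert)
  CO₂: 0 + 1(114.8) = 114.8
  H₂O: 0 + 2(114.8) = 229.6
Total out = 12.19 + 191 + 1582 + 114.8 + 229.6 = 2130 mol.

2130 mol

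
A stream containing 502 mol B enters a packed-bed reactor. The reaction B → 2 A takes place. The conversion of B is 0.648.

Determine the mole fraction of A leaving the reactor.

B reacted = 0.648 × 502 = 325.3 mol; ν_B = −1, so ξ = 325.3/1 = 325.3 mol.
Outlet amounts (n = n₀ + ν ξ):
  B: 502 − 1(325.3) = 176.7
  A: 0 + 2(325.3) = 650.6
Total out = 827.3 mol; y_A = 650.6 / 827.3 = 0.7864.

0.786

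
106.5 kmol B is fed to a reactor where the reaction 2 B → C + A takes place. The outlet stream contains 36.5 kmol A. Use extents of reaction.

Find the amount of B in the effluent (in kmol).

33.5 kmol

For A: n = n₀ + 1ξ → 36.5 = 0 + 1ξ, giving ξ = 36.5 kmol.
Outlet amounts (n = n₀ + ν ξ):
  B: 106.5 − 2(36.5) = 33.5
  C: 0 + 1(36.5) = 36.5
  A: 0 + 1(36.5) = 36.5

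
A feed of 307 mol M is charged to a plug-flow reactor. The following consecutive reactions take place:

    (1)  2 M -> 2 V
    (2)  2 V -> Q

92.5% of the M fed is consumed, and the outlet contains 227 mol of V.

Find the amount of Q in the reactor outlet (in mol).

28.5 mol

Conversion of M: M consumed = 2ξ₁ = 0.925 × 307 → ξ₁ = 142 mol.
V balance: n_V = 0 + 2ξ₁ − 2ξ₂ = 227 → ξ₂ = (2·142 − 227)/2 = 28.49 mol.
Outlet amounts (n = n₀ + Σ ν·ξ):
  M: 307 − 2(142) = 23.02
  V: 0 + 2(142) − 2(28.49) = 227
  Q: 0 + 1(28.49) = 28.49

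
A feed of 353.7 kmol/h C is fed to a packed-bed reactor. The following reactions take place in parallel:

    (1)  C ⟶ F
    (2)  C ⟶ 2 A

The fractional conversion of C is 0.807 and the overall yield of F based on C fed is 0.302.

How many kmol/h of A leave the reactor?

Yield of F: 1ξ₁ / 353.7 = 0.302 → ξ₁ = 106.8 kmol/h.
Conversion of C: 1ξ₁ + 1ξ₂ = 0.807 × 353.7 = 285.4 → ξ₂ = 178.6 kmol/h.
Outlet amounts (n = n₀ + Σ ν·ξ):
  C: 353.7 − 1(106.8) − 1(178.6) = 68.26
  F: 0 + 1(106.8) = 106.8
  A: 0 + 2(178.6) = 357.2

357 kmol/h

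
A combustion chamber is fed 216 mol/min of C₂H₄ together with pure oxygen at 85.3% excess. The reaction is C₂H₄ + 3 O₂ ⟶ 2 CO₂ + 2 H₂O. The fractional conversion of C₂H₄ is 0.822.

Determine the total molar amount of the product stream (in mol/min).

Stoichiometric O₂ = 3 × 216 = 648 mol/min; O₂ fed = 648 × 1.853 = 1201 mol/min.
Fuel reacted = 0.822 × 216 → ξ = 177.6 mol/min.
Outlet (n = n₀ + ν ξ):
  C₂H₄: 216 − 1(177.6) = 38.45
  O₂: 1201 − 3(177.6) = 668.1
  CO₂: 0 + 2(177.6) = 355.1
  H₂O: 0 + 2(177.6) = 355.1
Total out = 38.45 + 668.1 + 355.1 + 355.1 = 1417 mol/min.

1420 mol/min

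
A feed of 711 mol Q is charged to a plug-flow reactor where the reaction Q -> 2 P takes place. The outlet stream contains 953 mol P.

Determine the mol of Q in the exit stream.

For P: n = n₀ + 2ξ → 953 = 0 + 2ξ, giving ξ = 476.5 mol.
Outlet amounts (n = n₀ + ν ξ):
  Q: 711 − 1(476.5) = 234.5
  P: 0 + 2(476.5) = 953

234 mol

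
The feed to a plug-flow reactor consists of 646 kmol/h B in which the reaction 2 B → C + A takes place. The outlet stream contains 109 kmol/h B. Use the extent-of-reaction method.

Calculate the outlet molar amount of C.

268 kmol/h

For B: n = n₀ − 2ξ → 109 = 646 − 2ξ, giving ξ = 268.5 kmol/h.
Outlet amounts (n = n₀ + ν ξ):
  B: 646 − 2(268.5) = 109
  C: 0 + 1(268.5) = 268.5
  A: 0 + 1(268.5) = 268.5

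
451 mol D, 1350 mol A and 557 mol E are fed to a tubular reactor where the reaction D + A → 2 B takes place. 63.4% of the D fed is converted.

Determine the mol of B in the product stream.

D reacted = 0.634 × 451 = 285.9 mol; ν_D = −1, so ξ = 285.9/1 = 285.9 mol.
Outlet amounts (n = n₀ + ν ξ):
  D: 451 − 1(285.9) = 165.1
  A: 1350 − 1(285.9) = 1064
  B: 0 + 2(285.9) = 571.9
  E: 557 (inert)

572 mol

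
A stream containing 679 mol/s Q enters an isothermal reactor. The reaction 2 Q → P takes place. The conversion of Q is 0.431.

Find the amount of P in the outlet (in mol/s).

Q reacted = 0.431 × 679 = 292.6 mol/s; ν_Q = −2, so ξ = 292.6/2 = 146.3 mol/s.
Outlet amounts (n = n₀ + ν ξ):
  Q: 679 − 2(146.3) = 386.4
  P: 0 + 1(146.3) = 146.3

146 mol/s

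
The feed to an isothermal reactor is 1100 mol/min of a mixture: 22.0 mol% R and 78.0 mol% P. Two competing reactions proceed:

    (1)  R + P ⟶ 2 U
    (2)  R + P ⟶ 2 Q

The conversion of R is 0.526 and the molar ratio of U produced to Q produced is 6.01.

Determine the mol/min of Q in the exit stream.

36.3 mol/min

Conversion of R: R consumed = 0.526 × 242 = 127.3 mol/min = 1ξ₁ + 1ξ₂.
Selectivity: 2ξ₁ / (2ξ₂) = 6.01 → ξ₁ = 6.01 ξ₂.
Substitute: (1·6.01 + 1) ξ₂ = 127.3 → ξ₂ = 18.16 mol/min, ξ₁ = 109.1 mol/min.
Outlet amounts (n = n₀ + Σ ν·ξ):
  R: 242 − 1(109.1) − 1(18.16) = 114.7
  P: 858 − 1(109.1) − 1(18.16) = 730.7
  U: 0 + 2(109.1) = 218.3
  Q: 0 + 2(18.16) = 36.32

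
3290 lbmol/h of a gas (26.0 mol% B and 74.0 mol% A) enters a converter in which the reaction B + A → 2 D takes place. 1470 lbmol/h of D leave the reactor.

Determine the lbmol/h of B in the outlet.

120 lbmol/h

For D: n = n₀ + 2ξ → 1470 = 0 + 2ξ, giving ξ = 735 lbmol/h.
Outlet amounts (n = n₀ + ν ξ):
  B: 855.4 − 1(735) = 120.4
  A: 2435 − 1(735) = 1700
  D: 0 + 2(735) = 1470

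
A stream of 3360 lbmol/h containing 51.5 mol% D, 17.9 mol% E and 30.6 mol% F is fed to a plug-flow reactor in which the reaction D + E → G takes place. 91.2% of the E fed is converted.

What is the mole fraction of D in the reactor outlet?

E reacted = 0.912 × 601.4 = 548.5 lbmol/h; ν_E = −1, so ξ = 548.5/1 = 548.5 lbmol/h.
Outlet amounts (n = n₀ + ν ξ):
  D: 1730 − 1(548.5) = 1182
  E: 601.4 − 1(548.5) = 52.93
  G: 0 + 1(548.5) = 548.5
  F: 1028 (inert)
Total out = 2811 lbmol/h; y_D = 1182 / 2811 = 0.4204.

0.42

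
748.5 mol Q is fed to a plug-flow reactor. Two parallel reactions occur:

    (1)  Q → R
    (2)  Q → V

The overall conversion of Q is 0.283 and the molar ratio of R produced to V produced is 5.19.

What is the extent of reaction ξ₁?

Conversion of Q: Q consumed = 0.283 × 748.5 = 211.8 mol = 1ξ₁ + 1ξ₂.
Selectivity: 1ξ₁ / (1ξ₂) = 5.19 → ξ₁ = 5.19 ξ₂.
Substitute: (1·5.19 + 1) ξ₂ = 211.8 → ξ₂ = 34.22 mol, ξ₁ = 177.6 mol.
Outlet amounts (n = n₀ + Σ ν·ξ):
  Q: 748.5 − 1(177.6) − 1(34.22) = 536.7
  R: 0 + 1(177.6) = 177.6
  V: 0 + 1(34.22) = 34.22

ξ₁ = 178 mol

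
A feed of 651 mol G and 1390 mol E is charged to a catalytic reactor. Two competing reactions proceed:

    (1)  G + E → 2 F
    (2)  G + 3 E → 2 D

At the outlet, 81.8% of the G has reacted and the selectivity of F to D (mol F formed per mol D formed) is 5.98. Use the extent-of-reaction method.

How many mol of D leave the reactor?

Conversion of G: G consumed = 0.818 × 651 = 532.5 mol = 1ξ₁ + 1ξ₂.
Selectivity: 2ξ₁ / (2ξ₂) = 5.98 → ξ₁ = 5.98 ξ₂.
Substitute: (1·5.98 + 1) ξ₂ = 532.5 → ξ₂ = 76.29 mol, ξ₁ = 456.2 mol.
Outlet amounts (n = n₀ + Σ ν·ξ):
  G: 651 − 1(456.2) − 1(76.29) = 118.5
  E: 1390 − 1(456.2) − 3(76.29) = 704.9
  F: 0 + 2(456.2) = 912.5
  D: 0 + 2(76.29) = 152.6

153 mol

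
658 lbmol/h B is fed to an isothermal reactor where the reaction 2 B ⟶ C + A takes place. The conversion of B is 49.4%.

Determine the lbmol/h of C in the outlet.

B reacted = 0.494 × 658 = 325.1 lbmol/h; ν_B = −2, so ξ = 325.1/2 = 162.5 lbmol/h.
Outlet amounts (n = n₀ + ν ξ):
  B: 658 − 2(162.5) = 332.9
  C: 0 + 1(162.5) = 162.5
  A: 0 + 1(162.5) = 162.5

163 lbmol/h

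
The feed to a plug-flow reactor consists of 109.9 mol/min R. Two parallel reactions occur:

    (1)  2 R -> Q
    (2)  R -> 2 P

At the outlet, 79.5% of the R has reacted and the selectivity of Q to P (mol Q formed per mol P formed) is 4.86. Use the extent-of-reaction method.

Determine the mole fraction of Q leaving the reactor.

0.572

Conversion of R: R consumed = 0.795 × 109.9 = 87.37 mol/min = 2ξ₁ + 1ξ₂.
Selectivity: 1ξ₁ / (2ξ₂) = 4.86 → ξ₁ = 9.72 ξ₂.
Substitute: (2·9.72 + 1) ξ₂ = 87.37 → ξ₂ = 4.274 mol/min, ξ₁ = 41.55 mol/min.
Outlet amounts (n = n₀ + Σ ν·ξ):
  R: 109.9 − 2(41.55) − 1(4.274) = 22.53
  Q: 0 + 1(41.55) = 41.55
  P: 0 + 2(4.274) = 8.549
Total out = 72.63 mol/min; y_Q = 41.55 / 72.63 = 0.5721.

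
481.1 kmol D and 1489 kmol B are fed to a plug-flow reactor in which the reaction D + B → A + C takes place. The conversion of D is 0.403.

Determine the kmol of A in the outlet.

194 kmol

D reacted = 0.403 × 481.1 = 193.9 kmol; ν_D = −1, so ξ = 193.9/1 = 193.9 kmol.
Outlet amounts (n = n₀ + ν ξ):
  D: 481.1 − 1(193.9) = 287.2
  B: 1489 − 1(193.9) = 1295
  A: 0 + 1(193.9) = 193.9
  C: 0 + 1(193.9) = 193.9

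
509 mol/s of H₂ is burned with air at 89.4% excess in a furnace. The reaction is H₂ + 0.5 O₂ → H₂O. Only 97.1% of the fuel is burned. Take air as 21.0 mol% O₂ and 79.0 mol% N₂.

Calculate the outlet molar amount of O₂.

235 mol/s

Stoichiometric O₂ = 0.5 × 509 = 254.5 mol/s; O₂ fed = 254.5 × 1.894 = 482 mol/s.
N₂ fed = 482 × 79/21 = 1813 mol/s.
Fuel reacted = 0.971 × 509 → ξ = 494.2 mol/s.
Outlet (n = n₀ + ν ξ):
  H₂: 509 − 1(494.2) = 14.76
  O₂: 482 − 0.5(494.2) = 234.9
  N₂: 1813 (inert)
  H₂O: 0 + 1(494.2) = 494.2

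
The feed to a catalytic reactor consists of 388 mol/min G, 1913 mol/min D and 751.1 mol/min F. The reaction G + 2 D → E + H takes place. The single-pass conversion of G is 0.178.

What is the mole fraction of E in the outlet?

0.0232

G reacted = 0.178 × 388 = 69.06 mol/min; ν_G = −1, so ξ = 69.06/1 = 69.06 mol/min.
Outlet amounts (n = n₀ + ν ξ):
  G: 388 − 1(69.06) = 318.9
  D: 1913 − 2(69.06) = 1775
  E: 0 + 1(69.06) = 69.06
  H: 0 + 1(69.06) = 69.06
  F: 751.1 (inert)
Total out = 2983 mol/min; y_E = 69.06 / 2983 = 0.02315.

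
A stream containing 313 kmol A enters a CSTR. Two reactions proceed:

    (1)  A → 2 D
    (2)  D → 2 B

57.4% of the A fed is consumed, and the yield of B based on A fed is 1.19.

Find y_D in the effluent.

0.255

Conversion of A: A consumed = 1ξ₁ = 0.574 × 313 → ξ₁ = 179.7 kmol.
Yield of B: 2ξ₂ / 313 = 1.19 → ξ₂ = 186.2 kmol.
Outlet amounts (n = n₀ + Σ ν·ξ):
  A: 313 − 1(179.7) = 133.3
  D: 0 + 2(179.7) − 1(186.2) = 173.1
  B: 0 + 2(186.2) = 372.5
Total out = 678.9 kmol; y_D = 173.1 / 678.9 = 0.255.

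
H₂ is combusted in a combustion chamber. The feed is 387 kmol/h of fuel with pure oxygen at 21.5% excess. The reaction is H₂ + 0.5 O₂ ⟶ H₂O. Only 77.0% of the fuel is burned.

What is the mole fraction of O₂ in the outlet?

0.182

Stoichiometric O₂ = 0.5 × 387 = 193.5 kmol/h; O₂ fed = 193.5 × 1.215 = 235.1 kmol/h.
Fuel reacted = 0.77 × 387 → ξ = 298 kmol/h.
Outlet (n = n₀ + ν ξ):
  H₂: 387 − 1(298) = 89.01
  O₂: 235.1 − 0.5(298) = 86.11
  H₂O: 0 + 1(298) = 298
Total out = 473.1 kmol/h; y_O₂ = 86.11 / 473.1 = 0.182.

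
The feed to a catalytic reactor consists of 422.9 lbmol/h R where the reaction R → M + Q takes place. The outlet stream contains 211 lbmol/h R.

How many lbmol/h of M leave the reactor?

212 lbmol/h

For R: n = n₀ − 1ξ → 211 = 422.9 − 1ξ, giving ξ = 211.9 lbmol/h.
Outlet amounts (n = n₀ + ν ξ):
  R: 422.9 − 1(211.9) = 211
  M: 0 + 1(211.9) = 211.9
  Q: 0 + 1(211.9) = 211.9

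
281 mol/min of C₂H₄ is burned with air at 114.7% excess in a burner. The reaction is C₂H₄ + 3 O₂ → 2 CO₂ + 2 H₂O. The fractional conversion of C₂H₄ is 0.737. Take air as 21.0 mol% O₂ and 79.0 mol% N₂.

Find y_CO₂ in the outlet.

Stoichiometric O₂ = 3 × 281 = 843 mol/min; O₂ fed = 843 × 2.147 = 1810 mol/min.
N₂ fed = 1810 × 79/21 = 6809 mol/min.
Fuel reacted = 0.737 × 281 → ξ = 207.1 mol/min.
Outlet (n = n₀ + ν ξ):
  C₂H₄: 281 − 1(207.1) = 73.9
  O₂: 1810 − 3(207.1) = 1189
  N₂: 6809 (inert)
  CO₂: 0 + 2(207.1) = 414.2
  H₂O: 0 + 2(207.1) = 414.2
Total out = 8900 mol/min; y_CO₂ = 414.2 / 8900 = 0.04654.

0.0465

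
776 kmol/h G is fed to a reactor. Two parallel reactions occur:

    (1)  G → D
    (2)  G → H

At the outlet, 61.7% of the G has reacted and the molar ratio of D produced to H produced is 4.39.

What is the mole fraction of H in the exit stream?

0.114

Conversion of G: G consumed = 0.617 × 776 = 478.8 kmol/h = 1ξ₁ + 1ξ₂.
Selectivity: 1ξ₁ / (1ξ₂) = 4.39 → ξ₁ = 4.39 ξ₂.
Substitute: (1·4.39 + 1) ξ₂ = 478.8 → ξ₂ = 88.83 kmol/h, ξ₁ = 390 kmol/h.
Outlet amounts (n = n₀ + Σ ν·ξ):
  G: 776 − 1(390) − 1(88.83) = 297.2
  D: 0 + 1(390) = 390
  H: 0 + 1(88.83) = 88.83
Total out = 776 kmol/h; y_H = 88.83 / 776 = 0.1145.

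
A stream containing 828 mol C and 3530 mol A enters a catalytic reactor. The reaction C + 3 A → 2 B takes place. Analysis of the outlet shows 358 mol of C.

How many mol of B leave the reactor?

For C: n = n₀ − 1ξ → 358 = 828 − 1ξ, giving ξ = 470 mol.
Outlet amounts (n = n₀ + ν ξ):
  C: 828 − 1(470) = 358
  A: 3530 − 3(470) = 2120
  B: 0 + 2(470) = 940

940 mol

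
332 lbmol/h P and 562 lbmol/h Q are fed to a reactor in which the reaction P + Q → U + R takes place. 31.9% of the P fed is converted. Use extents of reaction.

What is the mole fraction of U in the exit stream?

P reacted = 0.319 × 332 = 105.9 lbmol/h; ν_P = −1, so ξ = 105.9/1 = 105.9 lbmol/h.
Outlet amounts (n = n₀ + ν ξ):
  P: 332 − 1(105.9) = 226.1
  Q: 562 − 1(105.9) = 456.1
  U: 0 + 1(105.9) = 105.9
  R: 0 + 1(105.9) = 105.9
Total out = 894 lbmol/h; y_U = 105.9 / 894 = 0.1185.

0.118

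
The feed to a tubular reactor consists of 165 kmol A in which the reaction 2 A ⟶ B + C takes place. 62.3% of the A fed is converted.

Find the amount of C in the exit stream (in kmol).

51.4 kmol

A reacted = 0.623 × 165 = 102.8 kmol; ν_A = −2, so ξ = 102.8/2 = 51.4 kmol.
Outlet amounts (n = n₀ + ν ξ):
  A: 165 − 2(51.4) = 62.2
  B: 0 + 1(51.4) = 51.4
  C: 0 + 1(51.4) = 51.4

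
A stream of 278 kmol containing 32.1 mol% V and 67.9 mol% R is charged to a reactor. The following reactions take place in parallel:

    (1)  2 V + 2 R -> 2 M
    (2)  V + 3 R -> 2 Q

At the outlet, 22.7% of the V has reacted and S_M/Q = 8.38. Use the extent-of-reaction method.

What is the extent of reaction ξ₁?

ξ₁ = 9.56 kmol

Conversion of V: V consumed = 0.227 × 89.24 = 20.26 kmol = 2ξ₁ + 1ξ₂.
Selectivity: 2ξ₁ / (2ξ₂) = 8.38 → ξ₁ = 8.38 ξ₂.
Substitute: (2·8.38 + 1) ξ₂ = 20.26 → ξ₂ = 1.141 kmol, ξ₁ = 9.558 kmol.
Outlet amounts (n = n₀ + Σ ν·ξ):
  V: 89.24 − 2(9.558) − 1(1.141) = 68.98
  R: 188.8 − 2(9.558) − 3(1.141) = 166.2
  M: 0 + 2(9.558) = 19.12
  Q: 0 + 2(1.141) = 2.281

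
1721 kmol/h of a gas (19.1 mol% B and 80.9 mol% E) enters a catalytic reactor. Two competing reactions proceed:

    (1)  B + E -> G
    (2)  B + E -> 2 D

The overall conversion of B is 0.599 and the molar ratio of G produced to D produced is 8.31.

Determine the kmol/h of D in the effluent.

22.3 kmol/h

Conversion of B: B consumed = 0.599 × 328.7 = 196.9 kmol/h = 1ξ₁ + 1ξ₂.
Selectivity: 1ξ₁ / (2ξ₂) = 8.31 → ξ₁ = 16.62 ξ₂.
Substitute: (1·16.62 + 1) ξ₂ = 196.9 → ξ₂ = 11.17 kmol/h, ξ₁ = 185.7 kmol/h.
Outlet amounts (n = n₀ + Σ ν·ξ):
  B: 328.7 − 1(185.7) − 1(11.17) = 131.8
  E: 1392 − 1(185.7) − 1(11.17) = 1195
  G: 0 + 1(185.7) = 185.7
  D: 0 + 2(11.17) = 22.35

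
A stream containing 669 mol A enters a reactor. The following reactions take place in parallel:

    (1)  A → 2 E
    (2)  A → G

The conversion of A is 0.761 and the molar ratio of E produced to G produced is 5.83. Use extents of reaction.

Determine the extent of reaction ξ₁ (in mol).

Conversion of A: A consumed = 0.761 × 669 = 509.1 mol = 1ξ₁ + 1ξ₂.
Selectivity: 2ξ₁ / (1ξ₂) = 5.83 → ξ₁ = 2.915 ξ₂.
Substitute: (1·2.915 + 1) ξ₂ = 509.1 → ξ₂ = 130 mol, ξ₁ = 379.1 mol.
Outlet amounts (n = n₀ + Σ ν·ξ):
  A: 669 − 1(379.1) − 1(130) = 159.9
  E: 0 + 2(379.1) = 758.1
  G: 0 + 1(130) = 130

ξ₁ = 379 mol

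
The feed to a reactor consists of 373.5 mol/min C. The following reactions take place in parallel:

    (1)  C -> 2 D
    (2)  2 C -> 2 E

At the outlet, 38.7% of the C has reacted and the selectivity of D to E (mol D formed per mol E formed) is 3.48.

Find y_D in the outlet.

0.395

Conversion of C: C consumed = 0.387 × 373.5 = 144.5 mol/min = 1ξ₁ + 2ξ₂.
Selectivity: 2ξ₁ / (2ξ₂) = 3.48 → ξ₁ = 3.48 ξ₂.
Substitute: (1·3.48 + 2) ξ₂ = 144.5 → ξ₂ = 26.38 mol/min, ξ₁ = 91.79 mol/min.
Outlet amounts (n = n₀ + Σ ν·ξ):
  C: 373.5 − 1(91.79) − 2(26.38) = 229
  D: 0 + 2(91.79) = 183.6
  E: 0 + 2(26.38) = 52.75
Total out = 465.3 mol/min; y_D = 183.6 / 465.3 = 0.3946.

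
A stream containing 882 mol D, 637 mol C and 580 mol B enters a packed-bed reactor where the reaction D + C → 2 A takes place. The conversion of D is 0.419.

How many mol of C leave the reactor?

D reacted = 0.419 × 882 = 369.6 mol; ν_D = −1, so ξ = 369.6/1 = 369.6 mol.
Outlet amounts (n = n₀ + ν ξ):
  D: 882 − 1(369.6) = 512.4
  C: 637 − 1(369.6) = 267.4
  A: 0 + 2(369.6) = 739.1
  B: 580 (inert)

267 mol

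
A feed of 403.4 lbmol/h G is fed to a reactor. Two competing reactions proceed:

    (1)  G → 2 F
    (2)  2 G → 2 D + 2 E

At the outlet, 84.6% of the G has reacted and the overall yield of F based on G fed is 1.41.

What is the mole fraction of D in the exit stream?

Yield of F: 2ξ₁ / 403.4 = 1.41 → ξ₁ = 284.4 lbmol/h.
Conversion of G: 1ξ₁ + 2ξ₂ = 0.846 × 403.4 = 341.3 → ξ₂ = 28.44 lbmol/h.
Outlet amounts (n = n₀ + Σ ν·ξ):
  G: 403.4 − 1(284.4) − 2(28.44) = 62.12
  F: 0 + 2(284.4) = 568.8
  D: 0 + 2(28.44) = 56.88
  E: 0 + 2(28.44) = 56.88
Total out = 744.7 lbmol/h; y_D = 56.88 / 744.7 = 0.07638.

0.0764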